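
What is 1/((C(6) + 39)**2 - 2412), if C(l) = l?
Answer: -1/387 ≈ -0.0025840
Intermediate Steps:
1/((C(6) + 39)**2 - 2412) = 1/((6 + 39)**2 - 2412) = 1/(45**2 - 2412) = 1/(2025 - 2412) = 1/(-387) = -1/387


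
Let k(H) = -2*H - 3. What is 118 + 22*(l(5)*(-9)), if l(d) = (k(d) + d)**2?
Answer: -12554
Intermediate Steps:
k(H) = -3 - 2*H
l(d) = (-3 - d)**2 (l(d) = ((-3 - 2*d) + d)**2 = (-3 - d)**2)
118 + 22*(l(5)*(-9)) = 118 + 22*((3 + 5)**2*(-9)) = 118 + 22*(8**2*(-9)) = 118 + 22*(64*(-9)) = 118 + 22*(-576) = 118 - 12672 = -12554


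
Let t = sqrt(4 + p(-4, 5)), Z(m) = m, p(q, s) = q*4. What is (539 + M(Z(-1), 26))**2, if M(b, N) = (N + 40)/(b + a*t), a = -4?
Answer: 121*(33712*sqrt(3) + 459143*I)/(16*sqrt(3) + 191*I) ≈ 2.9013e+5 + 5104.8*I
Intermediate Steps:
p(q, s) = 4*q
t = 2*I*sqrt(3) (t = sqrt(4 + 4*(-4)) = sqrt(4 - 16) = sqrt(-12) = 2*I*sqrt(3) ≈ 3.4641*I)
M(b, N) = (40 + N)/(b - 8*I*sqrt(3)) (M(b, N) = (N + 40)/(b - 8*I*sqrt(3)) = (40 + N)/(b - 8*I*sqrt(3)))
(539 + M(Z(-1), 26))**2 = (539 + (40 + 26)/(-1 - 8*I*sqrt(3)))**2 = (539 + 66/(-1 - 8*I*sqrt(3)))**2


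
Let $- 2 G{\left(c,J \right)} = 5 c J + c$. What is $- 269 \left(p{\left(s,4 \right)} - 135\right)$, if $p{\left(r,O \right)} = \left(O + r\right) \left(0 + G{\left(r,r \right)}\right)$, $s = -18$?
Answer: $-2980251$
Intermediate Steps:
$G{\left(c,J \right)} = - \frac{c}{2} - \frac{5 J c}{2}$ ($G{\left(c,J \right)} = - \frac{5 c J + c}{2} = - \frac{5 J c + c}{2} = - \frac{c + 5 J c}{2} = - \frac{c}{2} - \frac{5 J c}{2}$)
$p{\left(r,O \right)} = - \frac{r \left(1 + 5 r\right) \left(O + r\right)}{2}$ ($p{\left(r,O \right)} = \left(O + r\right) \left(0 - \frac{r \left(1 + 5 r\right)}{2}\right) = \left(O + r\right) \left(- \frac{r \left(1 + 5 r\right)}{2}\right) = - \frac{r \left(1 + 5 r\right) \left(O + r\right)}{2}$)
$- 269 \left(p{\left(s,4 \right)} - 135\right) = - 269 \left(\left(- \frac{1}{2}\right) \left(-18\right) \left(1 + 5 \left(-18\right)\right) \left(4 - 18\right) - 135\right) = - 269 \left(\left(- \frac{1}{2}\right) \left(-18\right) \left(1 - 90\right) \left(-14\right) - 135\right) = - 269 \left(\left(- \frac{1}{2}\right) \left(-18\right) \left(-89\right) \left(-14\right) - 135\right) = - 269 \left(11214 - 135\right) = \left(-269\right) 11079 = -2980251$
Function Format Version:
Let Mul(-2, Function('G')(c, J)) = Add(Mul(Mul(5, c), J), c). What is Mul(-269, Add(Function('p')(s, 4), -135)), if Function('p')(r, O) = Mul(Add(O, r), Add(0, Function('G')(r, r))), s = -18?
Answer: -2980251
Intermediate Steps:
Function('G')(c, J) = Add(Mul(Rational(-1, 2), c), Mul(Rational(-5, 2), J, c)) (Function('G')(c, J) = Mul(Rational(-1, 2), Add(Mul(Mul(5, c), J), c)) = Mul(Rational(-1, 2), Add(Mul(5, J, c), c)) = Mul(Rational(-1, 2), Add(c, Mul(5, J, c))) = Add(Mul(Rational(-1, 2), c), Mul(Rational(-5, 2), J, c)))
Function('p')(r, O) = Mul(Rational(-1, 2), r, Add(1, Mul(5, r)), Add(O, r)) (Function('p')(r, O) = Mul(Add(O, r), Add(0, Mul(Rational(-1, 2), r, Add(1, Mul(5, r))))) = Mul(Add(O, r), Mul(Rational(-1, 2), r, Add(1, Mul(5, r)))) = Mul(Rational(-1, 2), r, Add(1, Mul(5, r)), Add(O, r)))
Mul(-269, Add(Function('p')(s, 4), -135)) = Mul(-269, Add(Mul(Rational(-1, 2), -18, Add(1, Mul(5, -18)), Add(4, -18)), -135)) = Mul(-269, Add(Mul(Rational(-1, 2), -18, Add(1, -90), -14), -135)) = Mul(-269, Add(Mul(Rational(-1, 2), -18, -89, -14), -135)) = Mul(-269, Add(11214, -135)) = Mul(-269, 11079) = -2980251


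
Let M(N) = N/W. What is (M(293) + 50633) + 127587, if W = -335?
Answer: 59703407/335 ≈ 1.7822e+5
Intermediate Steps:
M(N) = -N/335 (M(N) = N/(-335) = N*(-1/335) = -N/335)
(M(293) + 50633) + 127587 = (-1/335*293 + 50633) + 127587 = (-293/335 + 50633) + 127587 = 16961762/335 + 127587 = 59703407/335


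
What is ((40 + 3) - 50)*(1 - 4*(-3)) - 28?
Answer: -119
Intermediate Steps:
((40 + 3) - 50)*(1 - 4*(-3)) - 28 = (43 - 50)*(1 + 12) - 28 = -7*13 - 28 = -91 - 28 = -119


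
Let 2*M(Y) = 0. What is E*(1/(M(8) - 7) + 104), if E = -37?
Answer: -26899/7 ≈ -3842.7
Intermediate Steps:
M(Y) = 0 (M(Y) = (1/2)*0 = 0)
E*(1/(M(8) - 7) + 104) = -37*(1/(0 - 7) + 104) = -37*(1/(-7) + 104) = -37*(-1/7 + 104) = -37*727/7 = -26899/7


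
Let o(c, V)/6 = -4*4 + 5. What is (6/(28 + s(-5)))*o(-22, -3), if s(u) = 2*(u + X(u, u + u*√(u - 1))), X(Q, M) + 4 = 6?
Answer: -18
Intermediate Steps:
X(Q, M) = 2 (X(Q, M) = -4 + 6 = 2)
o(c, V) = -66 (o(c, V) = 6*(-4*4 + 5) = 6*(-16 + 5) = 6*(-11) = -66)
s(u) = 4 + 2*u (s(u) = 2*(u + 2) = 2*(2 + u) = 4 + 2*u)
(6/(28 + s(-5)))*o(-22, -3) = (6/(28 + (4 + 2*(-5))))*(-66) = (6/(28 + (4 - 10)))*(-66) = (6/(28 - 6))*(-66) = (6/22)*(-66) = (6*(1/22))*(-66) = (3/11)*(-66) = -18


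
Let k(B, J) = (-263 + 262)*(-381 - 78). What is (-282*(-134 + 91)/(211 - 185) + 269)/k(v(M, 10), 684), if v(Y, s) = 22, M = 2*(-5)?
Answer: 9560/5967 ≈ 1.6021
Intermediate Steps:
M = -10
k(B, J) = 459 (k(B, J) = -1*(-459) = 459)
(-282*(-134 + 91)/(211 - 185) + 269)/k(v(M, 10), 684) = (-282*(-134 + 91)/(211 - 185) + 269)/459 = (-(-12126)/26 + 269)*(1/459) = (-282*(-43/26) + 269)*(1/459) = (6063/13 + 269)*(1/459) = (9560/13)*(1/459) = 9560/5967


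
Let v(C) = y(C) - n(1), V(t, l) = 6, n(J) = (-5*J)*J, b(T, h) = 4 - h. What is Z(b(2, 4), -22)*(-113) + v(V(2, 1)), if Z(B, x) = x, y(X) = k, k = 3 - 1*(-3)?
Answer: 2497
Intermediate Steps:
k = 6 (k = 3 + 3 = 6)
y(X) = 6
n(J) = -5*J**2
v(C) = 11 (v(C) = 6 - (-5)*1**2 = 6 - (-5) = 6 - 1*(-5) = 6 + 5 = 11)
Z(b(2, 4), -22)*(-113) + v(V(2, 1)) = -22*(-113) + 11 = 2486 + 11 = 2497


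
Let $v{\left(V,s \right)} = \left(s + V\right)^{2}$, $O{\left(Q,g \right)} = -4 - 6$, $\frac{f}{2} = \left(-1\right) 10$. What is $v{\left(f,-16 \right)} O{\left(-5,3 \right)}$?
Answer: $-12960$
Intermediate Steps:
$f = -20$ ($f = 2 \left(\left(-1\right) 10\right) = 2 \left(-10\right) = -20$)
$O{\left(Q,g \right)} = -10$ ($O{\left(Q,g \right)} = -4 - 6 = -10$)
$v{\left(V,s \right)} = \left(V + s\right)^{2}$
$v{\left(f,-16 \right)} O{\left(-5,3 \right)} = \left(-20 - 16\right)^{2} \left(-10\right) = \left(-36\right)^{2} \left(-10\right) = 1296 \left(-10\right) = -12960$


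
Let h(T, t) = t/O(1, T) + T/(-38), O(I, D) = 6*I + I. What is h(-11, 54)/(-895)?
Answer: -2129/238070 ≈ -0.0089428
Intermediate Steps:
O(I, D) = 7*I
h(T, t) = -T/38 + t/7 (h(T, t) = t/((7*1)) + T/(-38) = t/7 + T*(-1/38) = t*(⅐) - T/38 = t/7 - T/38 = -T/38 + t/7)
h(-11, 54)/(-895) = (-1/38*(-11) + (⅐)*54)/(-895) = (11/38 + 54/7)*(-1/895) = (2129/266)*(-1/895) = -2129/238070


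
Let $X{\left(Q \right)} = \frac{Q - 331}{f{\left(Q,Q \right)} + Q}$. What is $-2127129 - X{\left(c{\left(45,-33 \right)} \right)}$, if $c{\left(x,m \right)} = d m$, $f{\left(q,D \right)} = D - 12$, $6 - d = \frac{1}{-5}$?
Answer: $- \frac{172297552}{81} \approx -2.1271 \cdot 10^{6}$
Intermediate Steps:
$d = \frac{31}{5}$ ($d = 6 - \frac{1}{-5} = 6 - - \frac{1}{5} = 6 + \frac{1}{5} = \frac{31}{5} \approx 6.2$)
$f{\left(q,D \right)} = -12 + D$ ($f{\left(q,D \right)} = D - 12 = -12 + D$)
$c{\left(x,m \right)} = \frac{31 m}{5}$
$X{\left(Q \right)} = \frac{-331 + Q}{-12 + 2 Q}$ ($X{\left(Q \right)} = \frac{Q - 331}{\left(-12 + Q\right) + Q} = \frac{-331 + Q}{-12 + 2 Q}$)
$-2127129 - X{\left(c{\left(45,-33 \right)} \right)} = -2127129 - \frac{-331 + \frac{31}{5} \left(-33\right)}{2 \left(-6 + \frac{31}{5} \left(-33\right)\right)} = -2127129 - \frac{-331 - \frac{1023}{5}}{2 \left(-6 - \frac{1023}{5}\right)} = -2127129 - \frac{1}{2} \frac{1}{- \frac{1053}{5}} \left(- \frac{2678}{5}\right) = -2127129 - \frac{1}{2} \left(- \frac{5}{1053}\right) \left(- \frac{2678}{5}\right) = -2127129 - \frac{103}{81} = - \frac{172297552}{81}$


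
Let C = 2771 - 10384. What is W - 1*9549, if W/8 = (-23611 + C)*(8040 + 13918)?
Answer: -5484942285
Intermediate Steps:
C = -7613
W = -5484932736 (W = 8*((-23611 - 7613)*(8040 + 13918)) = 8*(-31224*21958) = 8*(-685616592) = -5484932736)
W - 1*9549 = -5484932736 - 1*9549 = -5484932736 - 9549 = -5484942285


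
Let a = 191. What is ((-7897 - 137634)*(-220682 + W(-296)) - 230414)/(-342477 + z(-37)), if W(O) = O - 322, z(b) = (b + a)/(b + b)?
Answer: -595806927891/6335863 ≈ -94037.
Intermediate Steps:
z(b) = (191 + b)/(2*b) (z(b) = (b + 191)/(b + b) = (191 + b)/((2*b)) = (191 + b)*(1/(2*b)) = (191 + b)/(2*b))
W(O) = -322 + O
((-7897 - 137634)*(-220682 + W(-296)) - 230414)/(-342477 + z(-37)) = ((-7897 - 137634)*(-220682 + (-322 - 296)) - 230414)/(-342477 + (½)*(191 - 37)/(-37)) = (-145531*(-220682 - 618) - 230414)/(-342477 + (½)*(-1/37)*154) = (-145531*(-221300) - 230414)/(-342477 - 77/37) = (32206010300 - 230414)/(-12671726/37) = 32205779886*(-37/12671726) = -595806927891/6335863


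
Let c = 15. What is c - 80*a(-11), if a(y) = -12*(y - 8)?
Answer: -18225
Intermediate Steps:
a(y) = 96 - 12*y (a(y) = -12*(-8 + y) = 96 - 12*y)
c - 80*a(-11) = 15 - 80*(96 - 12*(-11)) = 15 - 80*(96 + 132) = 15 - 80*228 = 15 - 18240 = -18225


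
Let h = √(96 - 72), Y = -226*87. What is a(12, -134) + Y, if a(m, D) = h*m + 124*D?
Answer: -36278 + 24*√6 ≈ -36219.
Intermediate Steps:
Y = -19662
h = 2*√6 (h = √24 = 2*√6 ≈ 4.8990)
a(m, D) = 124*D + 2*m*√6 (a(m, D) = (2*√6)*m + 124*D = 2*m*√6 + 124*D = 124*D + 2*m*√6)
a(12, -134) + Y = (124*(-134) + 2*12*√6) - 19662 = (-16616 + 24*√6) - 19662 = -36278 + 24*√6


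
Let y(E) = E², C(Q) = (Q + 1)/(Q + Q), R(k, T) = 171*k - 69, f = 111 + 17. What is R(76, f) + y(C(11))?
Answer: 1564203/121 ≈ 12927.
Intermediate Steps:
f = 128
R(k, T) = -69 + 171*k
C(Q) = (1 + Q)/(2*Q) (C(Q) = (1 + Q)/((2*Q)) = (1 + Q)*(1/(2*Q)) = (1 + Q)/(2*Q))
R(76, f) + y(C(11)) = (-69 + 171*76) + ((½)*(1 + 11)/11)² = (-69 + 12996) + ((½)*(1/11)*12)² = 12927 + (6/11)² = 12927 + 36/121 = 1564203/121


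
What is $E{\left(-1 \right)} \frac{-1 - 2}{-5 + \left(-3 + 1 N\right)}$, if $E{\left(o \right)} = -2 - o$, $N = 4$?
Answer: $- \frac{3}{4} \approx -0.75$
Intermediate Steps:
$E{\left(-1 \right)} \frac{-1 - 2}{-5 + \left(-3 + 1 N\right)} = \left(-2 - -1\right) \frac{-1 - 2}{-5 + \left(-3 + 1 \cdot 4\right)} = \left(-2 + 1\right) \left(- \frac{3}{-5 + \left(-3 + 4\right)}\right) = - \frac{-3}{-5 + 1} = - \frac{-3}{-4} = - \frac{\left(-3\right) \left(-1\right)}{4} = \left(-1\right) \frac{3}{4} = - \frac{3}{4}$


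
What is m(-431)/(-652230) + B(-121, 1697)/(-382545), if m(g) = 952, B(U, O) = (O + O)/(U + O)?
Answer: -1066973749/728191749540 ≈ -0.0014652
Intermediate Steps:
B(U, O) = 2*O/(O + U) (B(U, O) = (2*O)/(O + U) = 2*O/(O + U))
m(-431)/(-652230) + B(-121, 1697)/(-382545) = 952/(-652230) + (2*1697/(1697 - 121))/(-382545) = 952*(-1/652230) + (2*1697/1576)*(-1/382545) = -476/326115 + (2*1697*(1/1576))*(-1/382545) = -476/326115 + (1697/788)*(-1/382545) = -476/326115 - 1697/301445460 = -1066973749/728191749540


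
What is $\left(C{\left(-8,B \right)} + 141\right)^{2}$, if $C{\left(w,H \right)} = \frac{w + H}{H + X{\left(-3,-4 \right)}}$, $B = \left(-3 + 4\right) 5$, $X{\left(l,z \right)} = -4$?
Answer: $19044$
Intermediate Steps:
$B = 5$ ($B = 1 \cdot 5 = 5$)
$C{\left(w,H \right)} = \frac{H + w}{-4 + H}$ ($C{\left(w,H \right)} = \frac{w + H}{H - 4} = \frac{H + w}{-4 + H}$)
$\left(C{\left(-8,B \right)} + 141\right)^{2} = \left(\frac{5 - 8}{-4 + 5} + 141\right)^{2} = \left(1^{-1} \left(-3\right) + 141\right)^{2} = \left(1 \left(-3\right) + 141\right)^{2} = \left(-3 + 141\right)^{2} = 138^{2} = 19044$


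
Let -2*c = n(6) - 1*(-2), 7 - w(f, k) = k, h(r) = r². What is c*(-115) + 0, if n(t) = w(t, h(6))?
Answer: -3105/2 ≈ -1552.5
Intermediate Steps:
w(f, k) = 7 - k
n(t) = -29 (n(t) = 7 - 1*6² = 7 - 1*36 = 7 - 36 = -29)
c = 27/2 (c = -(-29 - 1*(-2))/2 = -(-29 + 2)/2 = -½*(-27) = 27/2 ≈ 13.500)
c*(-115) + 0 = (27/2)*(-115) + 0 = -3105/2 + 0 = -3105/2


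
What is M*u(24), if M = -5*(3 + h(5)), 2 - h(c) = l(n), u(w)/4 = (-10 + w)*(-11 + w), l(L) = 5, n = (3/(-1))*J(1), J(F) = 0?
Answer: 0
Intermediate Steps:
n = 0 (n = (3/(-1))*0 = (3*(-1))*0 = -3*0 = 0)
u(w) = 4*(-11 + w)*(-10 + w) (u(w) = 4*((-10 + w)*(-11 + w)) = 4*((-11 + w)*(-10 + w)) = 4*(-11 + w)*(-10 + w))
h(c) = -3 (h(c) = 2 - 1*5 = 2 - 5 = -3)
M = 0 (M = -5*(3 - 3) = -5*0 = 0)
M*u(24) = 0*(440 - 84*24 + 4*24**2) = 0*(440 - 2016 + 4*576) = 0*(440 - 2016 + 2304) = 0*728 = 0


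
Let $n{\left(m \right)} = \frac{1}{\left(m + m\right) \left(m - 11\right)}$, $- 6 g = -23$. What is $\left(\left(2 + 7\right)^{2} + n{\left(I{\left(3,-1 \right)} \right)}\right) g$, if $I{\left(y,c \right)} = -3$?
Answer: $\frac{156515}{504} \approx 310.55$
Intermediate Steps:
$g = \frac{23}{6}$ ($g = \left(- \frac{1}{6}\right) \left(-23\right) = \frac{23}{6} \approx 3.8333$)
$n{\left(m \right)} = \frac{1}{2 m \left(-11 + m\right)}$
$\left(\left(2 + 7\right)^{2} + n{\left(I{\left(3,-1 \right)} \right)}\right) g = \left(\left(2 + 7\right)^{2} + \frac{1}{2 \left(-3\right) \left(-11 - 3\right)}\right) \frac{23}{6} = \left(9^{2} + \frac{1}{2} \left(- \frac{1}{3}\right) \frac{1}{-14}\right) \frac{23}{6} = \left(81 + \frac{1}{2} \left(- \frac{1}{3}\right) \left(- \frac{1}{14}\right)\right) \frac{23}{6} = \left(81 + \frac{1}{84}\right) \frac{23}{6} = \frac{6805}{84} \cdot \frac{23}{6} = \frac{156515}{504}$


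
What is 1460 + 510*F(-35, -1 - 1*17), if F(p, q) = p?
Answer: -16390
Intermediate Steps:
1460 + 510*F(-35, -1 - 1*17) = 1460 + 510*(-35) = 1460 - 17850 = -16390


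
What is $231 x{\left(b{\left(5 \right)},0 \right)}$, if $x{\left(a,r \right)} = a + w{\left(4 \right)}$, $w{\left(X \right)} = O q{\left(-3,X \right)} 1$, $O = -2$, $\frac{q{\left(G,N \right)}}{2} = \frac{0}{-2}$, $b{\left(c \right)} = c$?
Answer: $1155$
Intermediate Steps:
$q{\left(G,N \right)} = 0$ ($q{\left(G,N \right)} = 2 \frac{0}{-2} = 2 \cdot 0 \left(- \frac{1}{2}\right) = 2 \cdot 0 = 0$)
$w{\left(X \right)} = 0$ ($w{\left(X \right)} = \left(-2\right) 0 \cdot 1 = 0 \cdot 1 = 0$)
$x{\left(a,r \right)} = a$ ($x{\left(a,r \right)} = a + 0 = a$)
$231 x{\left(b{\left(5 \right)},0 \right)} = 231 \cdot 5 = 1155$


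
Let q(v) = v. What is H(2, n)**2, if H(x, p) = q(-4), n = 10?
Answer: 16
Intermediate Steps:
H(x, p) = -4
H(2, n)**2 = (-4)**2 = 16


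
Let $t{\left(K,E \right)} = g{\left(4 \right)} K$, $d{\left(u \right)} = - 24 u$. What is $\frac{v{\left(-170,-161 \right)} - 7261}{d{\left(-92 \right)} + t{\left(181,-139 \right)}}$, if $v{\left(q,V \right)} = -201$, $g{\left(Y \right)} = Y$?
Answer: $- \frac{3731}{1466} \approx -2.545$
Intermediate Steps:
$t{\left(K,E \right)} = 4 K$
$\frac{v{\left(-170,-161 \right)} - 7261}{d{\left(-92 \right)} + t{\left(181,-139 \right)}} = \frac{-201 - 7261}{\left(-24\right) \left(-92\right) + 4 \cdot 181} = - \frac{7462}{2208 + 724} = - \frac{7462}{2932} = \left(-7462\right) \frac{1}{2932} = - \frac{3731}{1466}$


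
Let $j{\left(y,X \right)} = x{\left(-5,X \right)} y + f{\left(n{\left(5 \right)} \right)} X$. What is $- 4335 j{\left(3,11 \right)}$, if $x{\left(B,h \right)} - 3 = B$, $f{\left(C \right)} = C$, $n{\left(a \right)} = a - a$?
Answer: $26010$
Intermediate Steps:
$n{\left(a \right)} = 0$
$x{\left(B,h \right)} = 3 + B$
$j{\left(y,X \right)} = - 2 y$ ($j{\left(y,X \right)} = \left(3 - 5\right) y + 0 X = - 2 y + 0 = - 2 y$)
$- 4335 j{\left(3,11 \right)} = - 4335 \left(\left(-2\right) 3\right) = \left(-4335\right) \left(-6\right) = 26010$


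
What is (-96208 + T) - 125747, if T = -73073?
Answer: -295028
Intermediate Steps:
(-96208 + T) - 125747 = (-96208 - 73073) - 125747 = -169281 - 125747 = -295028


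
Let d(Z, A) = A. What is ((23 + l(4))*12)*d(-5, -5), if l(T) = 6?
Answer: -1740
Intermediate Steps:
((23 + l(4))*12)*d(-5, -5) = ((23 + 6)*12)*(-5) = (29*12)*(-5) = 348*(-5) = -1740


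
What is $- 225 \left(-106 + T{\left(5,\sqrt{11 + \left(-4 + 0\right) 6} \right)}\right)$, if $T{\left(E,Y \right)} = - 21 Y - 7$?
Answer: $25425 + 4725 i \sqrt{13} \approx 25425.0 + 17036.0 i$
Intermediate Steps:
$T{\left(E,Y \right)} = -7 - 21 Y$
$- 225 \left(-106 + T{\left(5,\sqrt{11 + \left(-4 + 0\right) 6} \right)}\right) = - 225 \left(-106 - \left(7 + 21 \sqrt{11 + \left(-4 + 0\right) 6}\right)\right) = - 225 \left(-106 - \left(7 + 21 \sqrt{11 - 24}\right)\right) = - 225 \left(-106 - \left(7 + 21 \sqrt{-13}\right)\right) = - 225 \left(-106 - \left(7 + 21 i \sqrt{13}\right)\right) = - 225 \left(-113 - 21 i \sqrt{13}\right) = 25425 + 4725 i \sqrt{13}$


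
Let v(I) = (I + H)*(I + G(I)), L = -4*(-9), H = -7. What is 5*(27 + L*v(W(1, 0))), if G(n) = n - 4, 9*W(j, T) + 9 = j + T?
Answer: 75055/9 ≈ 8339.4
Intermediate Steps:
L = 36
W(j, T) = -1 + T/9 + j/9 (W(j, T) = -1 + (j + T)/9 = -1 + (T + j)/9 = -1 + (T/9 + j/9) = -1 + T/9 + j/9)
G(n) = -4 + n
v(I) = (-7 + I)*(-4 + 2*I) (v(I) = (I - 7)*(I + (-4 + I)) = (-7 + I)*(-4 + 2*I))
5*(27 + L*v(W(1, 0))) = 5*(27 + 36*(28 - 18*(-1 + (⅑)*0 + (⅑)*1) + 2*(-1 + (⅑)*0 + (⅑)*1)²)) = 5*(27 + 36*(28 - 18*(-1 + 0 + ⅑) + 2*(-1 + 0 + ⅑)²)) = 5*(27 + 36*(28 - 18*(-8/9) + 2*(-8/9)²)) = 5*(27 + 36*(28 + 16 + 2*(64/81))) = 5*(27 + 36*(28 + 16 + 128/81)) = 5*(27 + 36*(3692/81)) = 5*(27 + 14768/9) = 5*(15011/9) = 75055/9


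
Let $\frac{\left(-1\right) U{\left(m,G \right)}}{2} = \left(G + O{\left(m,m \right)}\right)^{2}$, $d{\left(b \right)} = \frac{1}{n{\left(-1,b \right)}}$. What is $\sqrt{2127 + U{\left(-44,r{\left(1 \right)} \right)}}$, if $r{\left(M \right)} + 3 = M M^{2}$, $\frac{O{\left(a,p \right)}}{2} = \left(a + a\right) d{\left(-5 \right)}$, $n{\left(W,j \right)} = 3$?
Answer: $\frac{i \sqrt{47105}}{3} \approx 72.346 i$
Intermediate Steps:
$d{\left(b \right)} = \frac{1}{3}$
$O{\left(a,p \right)} = \frac{4 a}{3}$ ($O{\left(a,p \right)} = 2 \left(a + a\right) \frac{1}{3} = 2 \cdot 2 a \frac{1}{3} = 2 \frac{2 a}{3} = \frac{4 a}{3}$)
$r{\left(M \right)} = -3 + M^{3}$ ($r{\left(M \right)} = -3 + M M^{2} = -3 + M^{3}$)
$U{\left(m,G \right)} = - 2 \left(G + \frac{4 m}{3}\right)^{2}$
$\sqrt{2127 + U{\left(-44,r{\left(1 \right)} \right)}} = \sqrt{2127 - \frac{2 \left(3 \left(-3 + 1^{3}\right) + 4 \left(-44\right)\right)^{2}}{9}} = \sqrt{2127 - \frac{2 \left(3 \left(-3 + 1\right) - 176\right)^{2}}{9}} = \sqrt{2127 - \frac{2 \left(3 \left(-2\right) - 176\right)^{2}}{9}} = \sqrt{2127 - \frac{2 \left(-6 - 176\right)^{2}}{9}} = \sqrt{2127 - \frac{2 \left(-182\right)^{2}}{9}} = \sqrt{2127 - \frac{66248}{9}} = \sqrt{- \frac{47105}{9}} = \frac{i \sqrt{47105}}{3}$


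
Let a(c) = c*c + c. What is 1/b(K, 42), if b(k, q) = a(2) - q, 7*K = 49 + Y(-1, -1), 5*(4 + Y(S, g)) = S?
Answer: -1/36 ≈ -0.027778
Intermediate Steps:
Y(S, g) = -4 + S/5
a(c) = c + c² (a(c) = c² + c = c + c²)
K = 32/5 (K = (49 + (-4 + (⅕)*(-1)))/7 = (49 + (-4 - ⅕))/7 = (49 - 21/5)/7 = (⅐)*(224/5) = 32/5 ≈ 6.4000)
b(k, q) = 6 - q (b(k, q) = 2*(1 + 2) - q = 2*3 - q = 6 - q)
1/b(K, 42) = 1/(6 - 1*42) = 1/(6 - 42) = 1/(-36) = -1/36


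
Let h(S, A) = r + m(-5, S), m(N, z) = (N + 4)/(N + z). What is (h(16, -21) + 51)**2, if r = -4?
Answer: 266256/121 ≈ 2200.5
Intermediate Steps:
m(N, z) = (4 + N)/(N + z)
h(S, A) = -4 - 1/(-5 + S) (h(S, A) = -4 + (4 - 5)/(-5 + S) = -4 - 1/(-5 + S))
(h(16, -21) + 51)**2 = ((19 - 4*16)/(-5 + 16) + 51)**2 = ((19 - 64)/11 + 51)**2 = ((1/11)*(-45) + 51)**2 = (-45/11 + 51)**2 = (516/11)**2 = 266256/121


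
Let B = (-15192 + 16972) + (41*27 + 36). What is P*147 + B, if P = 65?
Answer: 12478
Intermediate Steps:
B = 2923 (B = 1780 + (1107 + 36) = 1780 + 1143 = 2923)
P*147 + B = 65*147 + 2923 = 9555 + 2923 = 12478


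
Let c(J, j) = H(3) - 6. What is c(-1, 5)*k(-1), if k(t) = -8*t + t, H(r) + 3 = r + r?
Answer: -21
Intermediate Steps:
H(r) = -3 + 2*r (H(r) = -3 + (r + r) = -3 + 2*r)
k(t) = -7*t
c(J, j) = -3 (c(J, j) = (-3 + 2*3) - 6 = (-3 + 6) - 6 = 3 - 6 = -3)
c(-1, 5)*k(-1) = -(-21)*(-1) = -3*7 = -21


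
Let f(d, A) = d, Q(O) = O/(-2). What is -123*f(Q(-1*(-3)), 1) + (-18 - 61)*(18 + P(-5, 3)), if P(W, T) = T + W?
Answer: -2159/2 ≈ -1079.5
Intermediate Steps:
Q(O) = -O/2 (Q(O) = O*(-½) = -O/2)
-123*f(Q(-1*(-3)), 1) + (-18 - 61)*(18 + P(-5, 3)) = -(-123)*(-1*(-3))/2 + (-18 - 61)*(18 + (3 - 5)) = -(-123)*3/2 - 79*(18 - 2) = -123*(-3/2) - 79*16 = 369/2 - 1264 = -2159/2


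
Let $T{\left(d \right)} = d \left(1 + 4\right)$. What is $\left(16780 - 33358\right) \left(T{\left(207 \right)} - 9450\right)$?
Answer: $139503870$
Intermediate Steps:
$T{\left(d \right)} = 5 d$ ($T{\left(d \right)} = d 5 = 5 d$)
$\left(16780 - 33358\right) \left(T{\left(207 \right)} - 9450\right) = \left(16780 - 33358\right) \left(5 \cdot 207 - 9450\right) = - 16578 \left(1035 - 9450\right) = \left(-16578\right) \left(-8415\right) = 139503870$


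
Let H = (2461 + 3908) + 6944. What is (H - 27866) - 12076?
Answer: -26629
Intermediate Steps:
H = 13313 (H = 6369 + 6944 = 13313)
(H - 27866) - 12076 = (13313 - 27866) - 12076 = -14553 - 12076 = -26629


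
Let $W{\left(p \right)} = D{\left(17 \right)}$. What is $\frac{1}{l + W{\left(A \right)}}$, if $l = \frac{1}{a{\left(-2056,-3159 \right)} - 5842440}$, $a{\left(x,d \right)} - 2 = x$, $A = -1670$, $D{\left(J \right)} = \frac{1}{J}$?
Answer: $\frac{99356398}{5844477} \approx 17.0$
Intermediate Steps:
$a{\left(x,d \right)} = 2 + x$
$W{\left(p \right)} = \frac{1}{17}$
$l = - \frac{1}{5844494}$ ($l = \frac{1}{\left(2 - 2056\right) - 5842440} = \frac{1}{-2054 - 5842440} = \frac{1}{-5844494} = - \frac{1}{5844494} \approx -1.711 \cdot 10^{-7}$)
$\frac{1}{l + W{\left(A \right)}} = \frac{1}{- \frac{1}{5844494} + \frac{1}{17}} = \frac{1}{\frac{5844477}{99356398}} = \frac{99356398}{5844477}$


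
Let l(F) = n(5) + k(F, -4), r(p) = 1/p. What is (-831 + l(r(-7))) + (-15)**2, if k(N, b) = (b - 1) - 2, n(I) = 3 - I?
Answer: -615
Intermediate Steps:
r(p) = 1/p
k(N, b) = -3 + b (k(N, b) = (-1 + b) - 2 = -3 + b)
l(F) = -9 (l(F) = (3 - 1*5) + (-3 - 4) = (3 - 5) - 7 = -2 - 7 = -9)
(-831 + l(r(-7))) + (-15)**2 = (-831 - 9) + (-15)**2 = -840 + 225 = -615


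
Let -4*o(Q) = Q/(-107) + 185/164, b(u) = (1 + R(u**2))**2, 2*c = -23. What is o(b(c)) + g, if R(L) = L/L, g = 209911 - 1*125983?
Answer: 5891055037/70192 ≈ 83928.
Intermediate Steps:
c = -23/2 (c = (1/2)*(-23) = -23/2 ≈ -11.500)
g = 83928 (g = 209911 - 125983 = 83928)
R(L) = 1
b(u) = 4 (b(u) = (1 + 1)**2 = 2**2 = 4)
o(Q) = -185/656 + Q/428 (o(Q) = -(Q/(-107) + 185/164)/4 = -(Q*(-1/107) + 185*(1/164))/4 = -(-Q/107 + 185/164)/4 = -(185/164 - Q/107)/4 = -185/656 + Q/428)
o(b(c)) + g = (-185/656 + (1/428)*4) + 83928 = (-185/656 + 1/107) + 83928 = -19139/70192 + 83928 = 5891055037/70192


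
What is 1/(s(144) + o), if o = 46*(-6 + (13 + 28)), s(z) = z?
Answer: 1/1754 ≈ 0.00057013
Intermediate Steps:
o = 1610 (o = 46*(-6 + 41) = 46*35 = 1610)
1/(s(144) + o) = 1/(144 + 1610) = 1/1754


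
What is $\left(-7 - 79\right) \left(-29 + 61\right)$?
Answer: $-2752$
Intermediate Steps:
$\left(-7 - 79\right) \left(-29 + 61\right) = \left(-86\right) 32 = -2752$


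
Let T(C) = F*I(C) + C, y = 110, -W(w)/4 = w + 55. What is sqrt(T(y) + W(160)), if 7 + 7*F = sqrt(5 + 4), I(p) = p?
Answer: I*sqrt(39830)/7 ≈ 28.511*I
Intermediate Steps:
W(w) = -220 - 4*w (W(w) = -4*(w + 55) = -4*(55 + w) = -220 - 4*w)
F = -4/7 (F = -1 + sqrt(5 + 4)/7 = -1 + sqrt(9)/7 = -1 + (1/7)*3 = -1 + 3/7 = -4/7 ≈ -0.57143)
T(C) = 3*C/7 (T(C) = -4*C/7 + C = 3*C/7)
sqrt(T(y) + W(160)) = sqrt((3/7)*110 + (-220 - 4*160)) = sqrt(330/7 + (-220 - 640)) = sqrt(330/7 - 860) = sqrt(-5690/7) = I*sqrt(39830)/7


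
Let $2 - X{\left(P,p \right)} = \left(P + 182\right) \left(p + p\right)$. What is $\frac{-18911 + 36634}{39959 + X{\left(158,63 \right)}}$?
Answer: $- \frac{17723}{2879} \approx -6.156$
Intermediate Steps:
$X{\left(P,p \right)} = 2 - 2 p \left(182 + P\right)$ ($X{\left(P,p \right)} = 2 - \left(P + 182\right) \left(p + p\right) = 2 - \left(182 + P\right) 2 p = 2 - 2 p \left(182 + P\right)$)
$\frac{-18911 + 36634}{39959 + X{\left(158,63 \right)}} = \frac{-18911 + 36634}{39959 - \left(22930 + 19908\right)} = \frac{17723}{39959 - 42838} = \frac{17723}{-2879} = 17723 \left(- \frac{1}{2879}\right) = - \frac{17723}{2879}$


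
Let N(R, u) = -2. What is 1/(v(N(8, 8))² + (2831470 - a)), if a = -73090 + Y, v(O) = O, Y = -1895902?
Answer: 1/4800466 ≈ 2.0831e-7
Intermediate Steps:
a = -1968992 (a = -73090 - 1895902 = -1968992)
1/(v(N(8, 8))² + (2831470 - a)) = 1/((-2)² + (2831470 - 1*(-1968992))) = 1/(4 + (2831470 + 1968992)) = 1/(4 + 4800462) = 1/4800466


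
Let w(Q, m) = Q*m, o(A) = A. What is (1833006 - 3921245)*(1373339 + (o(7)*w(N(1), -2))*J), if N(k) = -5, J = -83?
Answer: -2855727391431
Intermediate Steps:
(1833006 - 3921245)*(1373339 + (o(7)*w(N(1), -2))*J) = (1833006 - 3921245)*(1373339 + (7*(-5*(-2)))*(-83)) = -2088239*(1373339 + (7*10)*(-83)) = -2088239*(1373339 + 70*(-83)) = -2088239*(1373339 - 5810) = -2088239*1367529 = -2855727391431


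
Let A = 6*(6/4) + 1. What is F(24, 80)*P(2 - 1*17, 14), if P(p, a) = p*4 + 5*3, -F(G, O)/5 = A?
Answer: 2250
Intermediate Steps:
A = 10 (A = 6*(6*(¼)) + 1 = 6*(3/2) + 1 = 9 + 1 = 10)
F(G, O) = -50 (F(G, O) = -5*10 = -50)
P(p, a) = 15 + 4*p (P(p, a) = 4*p + 15 = 15 + 4*p)
F(24, 80)*P(2 - 1*17, 14) = -50*(15 + 4*(2 - 1*17)) = -50*(15 + 4*(2 - 17)) = -50*(15 + 4*(-15)) = -50*(15 - 60) = -50*(-45) = 2250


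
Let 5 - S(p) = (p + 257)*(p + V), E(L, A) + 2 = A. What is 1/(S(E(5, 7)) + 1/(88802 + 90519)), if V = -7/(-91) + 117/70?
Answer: -81591055/143850588461 ≈ -0.00056719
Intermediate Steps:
E(L, A) = -2 + A
V = 1591/910 (V = -7*(-1/91) + 117*(1/70) = 1/13 + 117/70 = 1591/910 ≈ 1.7484)
S(p) = 5 - (257 + p)*(1591/910 + p) (S(p) = 5 - (p + 257)*(p + 1591/910) = 5 - (257 + p)*(1591/910 + p))
1/(S(E(5, 7)) + 1/(88802 + 90519)) = 1/((-404337/910 - (-2 + 7)**2 - 235461*(-2 + 7)/910) + 1/(88802 + 90519)) = 1/((-404337/910 - 1*5**2 - 235461/910*5) + 1/179321) = 1/((-404337/910 - 1*25 - 235461/182) + 1/179321) = 1/((-404337/910 - 25 - 235461/182) + 1/179321) = 1/(-802196/455 + 1/179321) = 1/(-143850588461/81591055) = -81591055/143850588461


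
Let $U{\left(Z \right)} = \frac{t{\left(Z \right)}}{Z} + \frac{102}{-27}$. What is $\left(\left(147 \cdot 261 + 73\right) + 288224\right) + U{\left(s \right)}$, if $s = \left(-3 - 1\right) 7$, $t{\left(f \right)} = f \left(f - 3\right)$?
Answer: $\frac{2939663}{9} \approx 3.2663 \cdot 10^{5}$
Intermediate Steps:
$t{\left(f \right)} = f \left(-3 + f\right)$
$s = -28$ ($s = \left(-4\right) 7 = -28$)
$U{\left(Z \right)} = - \frac{61}{9} + Z$ ($U{\left(Z \right)} = \frac{Z \left(-3 + Z\right)}{Z} + \frac{102}{-27} = \left(-3 + Z\right) + 102 \left(- \frac{1}{27}\right) = \left(-3 + Z\right) - \frac{34}{9} = - \frac{61}{9} + Z$)
$\left(\left(147 \cdot 261 + 73\right) + 288224\right) + U{\left(s \right)} = \left(\left(147 \cdot 261 + 73\right) + 288224\right) - \frac{313}{9} = \left(\left(38367 + 73\right) + 288224\right) - \frac{313}{9} = \left(38440 + 288224\right) - \frac{313}{9} = 326664 - \frac{313}{9} = \frac{2939663}{9}$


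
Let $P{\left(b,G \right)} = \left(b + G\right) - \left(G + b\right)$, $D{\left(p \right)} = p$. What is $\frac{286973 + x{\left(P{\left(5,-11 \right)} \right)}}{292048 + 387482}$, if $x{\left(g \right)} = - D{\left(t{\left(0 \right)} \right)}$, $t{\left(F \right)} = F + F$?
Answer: $\frac{286973}{679530} \approx 0.42231$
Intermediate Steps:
$t{\left(F \right)} = 2 F$
$P{\left(b,G \right)} = 0$ ($P{\left(b,G \right)} = \left(G + b\right) - \left(G + b\right) = 0$)
$x{\left(g \right)} = 0$ ($x{\left(g \right)} = - 2 \cdot 0 = \left(-1\right) 0 = 0$)
$\frac{286973 + x{\left(P{\left(5,-11 \right)} \right)}}{292048 + 387482} = \frac{286973 + 0}{292048 + 387482} = \frac{286973}{679530}$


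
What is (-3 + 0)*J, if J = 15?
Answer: -45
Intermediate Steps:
(-3 + 0)*J = (-3 + 0)*15 = -3*15 = -45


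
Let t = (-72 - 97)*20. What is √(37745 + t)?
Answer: √34365 ≈ 185.38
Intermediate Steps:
t = -3380 (t = -169*20 = -3380)
√(37745 + t) = √(37745 - 3380) = √34365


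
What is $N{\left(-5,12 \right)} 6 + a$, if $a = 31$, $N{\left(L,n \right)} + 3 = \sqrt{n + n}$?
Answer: $13 + 12 \sqrt{6} \approx 42.394$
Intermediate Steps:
$N{\left(L,n \right)} = -3 + \sqrt{2} \sqrt{n}$ ($N{\left(L,n \right)} = -3 + \sqrt{n + n} = -3 + \sqrt{2 n} = -3 + \sqrt{2} \sqrt{n}$)
$N{\left(-5,12 \right)} 6 + a = \left(-3 + \sqrt{2} \sqrt{12}\right) 6 + 31 = \left(-3 + \sqrt{2} \cdot 2 \sqrt{3}\right) 6 + 31 = \left(-3 + 2 \sqrt{6}\right) 6 + 31 = \left(-18 + 12 \sqrt{6}\right) + 31 = 13 + 12 \sqrt{6}$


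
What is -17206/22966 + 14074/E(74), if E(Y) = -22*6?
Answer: -81373669/757878 ≈ -107.37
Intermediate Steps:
E(Y) = -132
-17206/22966 + 14074/E(74) = -17206/22966 + 14074/(-132) = -17206*1/22966 + 14074*(-1/132) = -8603/11483 - 7037/66 = -81373669/757878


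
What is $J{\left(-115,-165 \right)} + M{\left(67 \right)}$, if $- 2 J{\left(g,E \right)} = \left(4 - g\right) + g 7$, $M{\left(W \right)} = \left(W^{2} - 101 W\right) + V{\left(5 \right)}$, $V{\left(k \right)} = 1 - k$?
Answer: $-1939$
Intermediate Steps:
$M{\left(W \right)} = -4 + W^{2} - 101 W$ ($M{\left(W \right)} = \left(W^{2} - 101 W\right) + \left(1 - 5\right) = \left(W^{2} - 101 W\right) - 4 = -4 + W^{2} - 101 W$)
$J{\left(g,E \right)} = -2 - 3 g$ ($J{\left(g,E \right)} = - \frac{\left(4 - g\right) + g 7}{2} = - \frac{\left(4 - g\right) + 7 g}{2} = - \frac{4 + 6 g}{2} = -2 - 3 g$)
$J{\left(-115,-165 \right)} + M{\left(67 \right)} = \left(-2 - -345\right) - \left(6771 - 4489\right) = \left(-2 + 345\right) - 2282 = 343 - 2282 = -1939$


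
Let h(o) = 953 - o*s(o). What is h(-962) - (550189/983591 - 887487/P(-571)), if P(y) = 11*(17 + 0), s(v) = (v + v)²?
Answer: 655001138921848879/183931517 ≈ 3.5611e+9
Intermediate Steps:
s(v) = 4*v² (s(v) = (2*v)² = 4*v²)
P(y) = 187 (P(y) = 11*17 = 187)
h(o) = 953 - 4*o³ (h(o) = 953 - o*4*o² = 953 - 4*o³)
h(-962) - (550189/983591 - 887487/P(-571)) = (953 - 4*(-962)³) - (550189/983591 - 887487/187) = (953 - 4*(-890277128)) - (550189*(1/983591) - 887487*1/187) = (953 + 3561108512) - (550189/983591 - 887487/187) = 3561109465 - 1*(-872821340474/183931517) = 3561109465 + 872821340474/183931517 = 655001138921848879/183931517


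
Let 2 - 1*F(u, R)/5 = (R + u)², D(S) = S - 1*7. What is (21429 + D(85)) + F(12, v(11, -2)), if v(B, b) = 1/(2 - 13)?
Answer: 2517752/121 ≈ 20808.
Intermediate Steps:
v(B, b) = -1/11 (v(B, b) = 1/(-11) = -1/11)
D(S) = -7 + S (D(S) = S - 7 = -7 + S)
F(u, R) = 10 - 5*(R + u)²
(21429 + D(85)) + F(12, v(11, -2)) = (21429 + (-7 + 85)) + (10 - 5*(-1/11 + 12)²) = (21429 + 78) + (10 - 5*(131/11)²) = 21507 + (10 - 5*17161/121) = 21507 + (10 - 85805/121) = 21507 - 84595/121 = 2517752/121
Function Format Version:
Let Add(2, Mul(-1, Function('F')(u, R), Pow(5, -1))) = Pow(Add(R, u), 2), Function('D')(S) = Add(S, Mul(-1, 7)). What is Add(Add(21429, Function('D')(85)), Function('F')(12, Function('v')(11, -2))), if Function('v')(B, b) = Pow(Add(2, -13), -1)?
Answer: Rational(2517752, 121) ≈ 20808.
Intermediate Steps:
Function('v')(B, b) = Rational(-1, 11) (Function('v')(B, b) = Pow(-11, -1) = Rational(-1, 11))
Function('D')(S) = Add(-7, S) (Function('D')(S) = Add(S, -7) = Add(-7, S))
Function('F')(u, R) = Add(10, Mul(-5, Pow(Add(R, u), 2)))
Add(Add(21429, Function('D')(85)), Function('F')(12, Function('v')(11, -2))) = Add(Add(21429, Add(-7, 85)), Add(10, Mul(-5, Pow(Add(Rational(-1, 11), 12), 2)))) = Add(Add(21429, 78), Add(10, Mul(-5, Pow(Rational(131, 11), 2)))) = Add(21507, Add(10, Mul(-5, Rational(17161, 121)))) = Add(21507, Add(10, Rational(-85805, 121))) = Add(21507, Rational(-84595, 121)) = Rational(2517752, 121)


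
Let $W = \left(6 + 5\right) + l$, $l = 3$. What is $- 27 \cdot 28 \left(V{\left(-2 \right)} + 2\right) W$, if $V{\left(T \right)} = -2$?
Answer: $0$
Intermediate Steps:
$W = 14$ ($W = \left(6 + 5\right) + 3 = 11 + 3 = 14$)
$- 27 \cdot 28 \left(V{\left(-2 \right)} + 2\right) W = - 27 \cdot 28 \left(-2 + 2\right) 14 = - 27 \cdot 28 \cdot 0 \cdot 14 = - 27 \cdot 28 \cdot 0 = \left(-27\right) 0 = 0$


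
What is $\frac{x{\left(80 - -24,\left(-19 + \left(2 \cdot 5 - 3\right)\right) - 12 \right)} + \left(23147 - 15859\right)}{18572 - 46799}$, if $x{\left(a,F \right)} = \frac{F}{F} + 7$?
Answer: $- \frac{2432}{9409} \approx -0.25848$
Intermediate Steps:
$x{\left(a,F \right)} = 8$ ($x{\left(a,F \right)} = 1 + 7 = 8$)
$\frac{x{\left(80 - -24,\left(-19 + \left(2 \cdot 5 - 3\right)\right) - 12 \right)} + \left(23147 - 15859\right)}{18572 - 46799} = \frac{8 + \left(23147 - 15859\right)}{18572 - 46799} = \frac{8 + 7288}{-28227} = 7296 \left(- \frac{1}{28227}\right) = - \frac{2432}{9409}$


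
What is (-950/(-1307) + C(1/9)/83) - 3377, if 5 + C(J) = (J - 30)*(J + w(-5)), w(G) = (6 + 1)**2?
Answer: -29823109468/8786961 ≈ -3394.0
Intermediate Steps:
w(G) = 49 (w(G) = 7**2 = 49)
C(J) = -5 + (-30 + J)*(49 + J) (C(J) = -5 + (J - 30)*(J + 49) = -5 + (-30 + J)*(49 + J))
(-950/(-1307) + C(1/9)/83) - 3377 = (-950/(-1307) + (-1475 + (1/9)**2 + 19/9)/83) - 3377 = (-950*(-1/1307) + (-1475 + (1/9)**2 + 19*(1/9))*(1/83)) - 3377 = (950/1307 + (-1475 + 1/81 + 19/9)*(1/83)) - 3377 = (950/1307 - 119303/81*1/83) - 3377 = (950/1307 - 119303/6723) - 3377 = -149542171/8786961 - 3377 = -29823109468/8786961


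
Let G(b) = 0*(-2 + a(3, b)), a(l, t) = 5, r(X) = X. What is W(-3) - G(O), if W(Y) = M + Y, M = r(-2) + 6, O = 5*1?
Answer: 1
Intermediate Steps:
O = 5
M = 4 (M = -2 + 6 = 4)
G(b) = 0 (G(b) = 0*(-2 + 5) = 0*3 = 0)
W(Y) = 4 + Y
W(-3) - G(O) = (4 - 3) - 1*0 = 1 + 0 = 1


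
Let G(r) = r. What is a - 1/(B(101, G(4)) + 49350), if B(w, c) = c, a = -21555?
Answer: -1063825471/49354 ≈ -21555.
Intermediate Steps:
a - 1/(B(101, G(4)) + 49350) = -21555 - 1/(4 + 49350) = -21555 - 1/49354 = -1063825471/49354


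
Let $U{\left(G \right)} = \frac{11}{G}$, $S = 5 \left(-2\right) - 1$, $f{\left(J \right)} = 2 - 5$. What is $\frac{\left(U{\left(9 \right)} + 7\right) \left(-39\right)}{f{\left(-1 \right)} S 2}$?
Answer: $- \frac{481}{99} \approx -4.8586$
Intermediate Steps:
$f{\left(J \right)} = -3$ ($f{\left(J \right)} = 2 - 5 = -3$)
$S = -11$ ($S = -10 - 1 = -11$)
$\frac{\left(U{\left(9 \right)} + 7\right) \left(-39\right)}{f{\left(-1 \right)} S 2} = \frac{\left(\frac{11}{9} + 7\right) \left(-39\right)}{\left(-3\right) \left(-11\right) 2} = \frac{\left(11 \cdot \frac{1}{9} + 7\right) \left(-39\right)}{33 \cdot 2} = \frac{\left(\frac{11}{9} + 7\right) \left(-39\right)}{66} = \frac{74}{9} \left(-39\right) \frac{1}{66} = \left(- \frac{962}{3}\right) \frac{1}{66} = - \frac{481}{99}$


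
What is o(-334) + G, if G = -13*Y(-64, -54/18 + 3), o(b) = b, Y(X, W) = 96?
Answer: -1582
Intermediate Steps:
G = -1248 (G = -13*96 = -1248)
o(-334) + G = -334 - 1248 = -1582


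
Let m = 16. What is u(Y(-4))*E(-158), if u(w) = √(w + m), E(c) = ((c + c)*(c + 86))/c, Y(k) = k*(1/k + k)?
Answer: -144*√33 ≈ -827.22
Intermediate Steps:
Y(k) = k*(k + 1/k)
E(c) = 172 + 2*c (E(c) = ((2*c)*(86 + c))/c = (2*c*(86 + c))/c = 172 + 2*c)
u(w) = √(16 + w) (u(w) = √(w + 16) = √(16 + w))
u(Y(-4))*E(-158) = √(16 + (1 + (-4)²))*(172 + 2*(-158)) = √(16 + (1 + 16))*(172 - 316) = √(16 + 17)*(-144) = √33*(-144) = -144*√33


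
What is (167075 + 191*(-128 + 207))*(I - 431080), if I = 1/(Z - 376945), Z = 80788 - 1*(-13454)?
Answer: -22199891169777524/282703 ≈ -7.8527e+10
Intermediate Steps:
Z = 94242 (Z = 80788 + 13454 = 94242)
I = -1/282703 (I = 1/(94242 - 376945) = 1/(-282703) = -1/282703 ≈ -3.5373e-6)
(167075 + 191*(-128 + 207))*(I - 431080) = (167075 + 191*(-128 + 207))*(-1/282703 - 431080) = (167075 + 191*79)*(-121867609241/282703) = (167075 + 15089)*(-121867609241/282703) = 182164*(-121867609241/282703) = -22199891169777524/282703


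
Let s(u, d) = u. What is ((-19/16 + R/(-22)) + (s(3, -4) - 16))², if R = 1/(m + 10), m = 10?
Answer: 155925169/774400 ≈ 201.35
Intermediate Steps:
R = 1/20 (R = 1/(10 + 10) = 1/20 ≈ 0.050000)
((-19/16 + R/(-22)) + (s(3, -4) - 16))² = ((-19/16 + (1/20)/(-22)) + (3 - 16))² = ((-19*1/16 + (1/20)*(-1/22)) - 13)² = ((-19/16 - 1/440) - 13)² = (-1047/880 - 13)² = (-12487/880)² = 155925169/774400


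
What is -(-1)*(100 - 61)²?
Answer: 1521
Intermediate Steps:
-(-1)*(100 - 61)² = -(-1)*39² = -(-1)*1521 = -1*(-1521) = 1521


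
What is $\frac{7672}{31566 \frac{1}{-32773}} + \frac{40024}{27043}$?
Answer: $- \frac{3399139298012}{426819669} \approx -7963.9$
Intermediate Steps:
$\frac{7672}{31566 \frac{1}{-32773}} + \frac{40024}{27043} = \frac{7672}{31566 \left(- \frac{1}{32773}\right)} + 40024 \cdot \frac{1}{27043} = \frac{7672}{- \frac{31566}{32773}} + \frac{40024}{27043} = 7672 \left(- \frac{32773}{31566}\right) + \frac{40024}{27043} = - \frac{125717228}{15783} + \frac{40024}{27043} = - \frac{3399139298012}{426819669}$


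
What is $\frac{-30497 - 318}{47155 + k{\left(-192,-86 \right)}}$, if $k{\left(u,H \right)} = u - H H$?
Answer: $- \frac{30815}{39567} \approx -0.77881$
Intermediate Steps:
$k{\left(u,H \right)} = u - H^{2}$
$\frac{-30497 - 318}{47155 + k{\left(-192,-86 \right)}} = \frac{-30497 - 318}{47155 - 7588} = - \frac{30815}{47155 - 7588} = - \frac{30815}{39567}$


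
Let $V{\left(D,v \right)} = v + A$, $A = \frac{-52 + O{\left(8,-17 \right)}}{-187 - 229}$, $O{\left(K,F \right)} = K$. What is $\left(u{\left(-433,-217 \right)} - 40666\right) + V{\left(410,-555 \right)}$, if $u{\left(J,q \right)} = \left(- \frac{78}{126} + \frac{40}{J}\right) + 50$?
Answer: $- \frac{38934834665}{945672} \approx -41172.0$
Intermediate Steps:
$A = \frac{11}{104}$ ($A = \frac{-52 + 8}{-187 - 229} = - \frac{44}{-416} = \left(-44\right) \left(- \frac{1}{416}\right) = \frac{11}{104} \approx 0.10577$)
$u{\left(J,q \right)} = \frac{1037}{21} + \frac{40}{J}$ ($u{\left(J,q \right)} = \left(\left(-78\right) \frac{1}{126} + \frac{40}{J}\right) + 50 = \left(- \frac{13}{21} + \frac{40}{J}\right) + 50 = \frac{1037}{21} + \frac{40}{J}$)
$V{\left(D,v \right)} = \frac{11}{104} + v$ ($V{\left(D,v \right)} = v + \frac{11}{104} = \frac{11}{104} + v$)
$\left(u{\left(-433,-217 \right)} - 40666\right) + V{\left(410,-555 \right)} = \left(\left(\frac{1037}{21} + \frac{40}{-433}\right) - 40666\right) + \left(\frac{11}{104} - 555\right) = \left(\left(\frac{1037}{21} + 40 \left(- \frac{1}{433}\right)\right) - 40666\right) - \frac{57709}{104} = \left(\left(\frac{1037}{21} - \frac{40}{433}\right) - 40666\right) - \frac{57709}{104} = \left(\frac{448181}{9093} - 40666\right) - \frac{57709}{104} = - \frac{369327757}{9093} - \frac{57709}{104} = - \frac{38934834665}{945672}$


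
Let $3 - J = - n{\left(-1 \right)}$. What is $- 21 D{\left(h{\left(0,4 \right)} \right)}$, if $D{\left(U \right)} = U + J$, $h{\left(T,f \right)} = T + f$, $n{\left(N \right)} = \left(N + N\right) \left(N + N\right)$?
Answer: $-231$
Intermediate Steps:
$n{\left(N \right)} = 4 N^{2}$ ($n{\left(N \right)} = 2 N 2 N = 4 N^{2}$)
$J = 7$ ($J = 3 - - 4 \left(-1\right)^{2} = 3 - - 4 \cdot 1 = 3 - \left(-1\right) 4 = 3 - -4 = 3 + 4 = 7$)
$D{\left(U \right)} = 7 + U$ ($D{\left(U \right)} = U + 7 = 7 + U$)
$- 21 D{\left(h{\left(0,4 \right)} \right)} = - 21 \left(7 + \left(0 + 4\right)\right) = - 21 \left(7 + 4\right) = \left(-21\right) 11 = -231$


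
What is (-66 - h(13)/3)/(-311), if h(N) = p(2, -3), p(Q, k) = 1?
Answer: 199/933 ≈ 0.21329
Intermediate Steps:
h(N) = 1
(-66 - h(13)/3)/(-311) = (-66 - 1/3)/(-311) = (-66 - 1/3)*(-1/311) = (-66 - 1*⅓)*(-1/311) = (-66 - ⅓)*(-1/311) = -199/3*(-1/311) = 199/933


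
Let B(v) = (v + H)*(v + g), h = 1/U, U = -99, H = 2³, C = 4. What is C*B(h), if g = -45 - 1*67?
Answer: -35085596/9801 ≈ -3579.8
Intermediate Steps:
H = 8
g = -112 (g = -45 - 67 = -112)
h = -1/99 (h = 1/(-99) = -1/99 ≈ -0.010101)
B(v) = (-112 + v)*(8 + v) (B(v) = (v + 8)*(v - 112) = (8 + v)*(-112 + v) = (-112 + v)*(8 + v))
C*B(h) = 4*(-896 + (-1/99)² - 104*(-1/99)) = 4*(-896 + 1/9801 + 104/99) = 4*(-8771399/9801) = -35085596/9801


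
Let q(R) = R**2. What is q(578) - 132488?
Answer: 201596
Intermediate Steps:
q(578) - 132488 = 578**2 - 132488 = 334084 - 132488 = 201596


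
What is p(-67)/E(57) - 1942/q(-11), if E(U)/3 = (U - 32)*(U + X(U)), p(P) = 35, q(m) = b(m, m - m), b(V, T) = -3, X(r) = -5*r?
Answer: 2213873/3420 ≈ 647.33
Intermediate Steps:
q(m) = -3
E(U) = -12*U*(-32 + U) (E(U) = 3*((U - 32)*(U - 5*U)) = 3*((-32 + U)*(-4*U)) = 3*(-4*U*(-32 + U)) = -12*U*(-32 + U))
p(-67)/E(57) - 1942/q(-11) = 35/((12*57*(32 - 1*57))) - 1942/(-3) = 35/((12*57*(32 - 57))) - 1942*(-⅓) = 35/((12*57*(-25))) + 1942/3 = 35/(-17100) + 1942/3 = 35*(-1/17100) + 1942/3 = -7/3420 + 1942/3 = 2213873/3420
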